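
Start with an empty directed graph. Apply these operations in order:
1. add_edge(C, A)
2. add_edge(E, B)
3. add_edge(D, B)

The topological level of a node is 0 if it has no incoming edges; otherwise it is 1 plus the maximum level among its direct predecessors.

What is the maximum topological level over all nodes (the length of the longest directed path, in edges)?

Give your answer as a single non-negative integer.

Answer: 1

Derivation:
Op 1: add_edge(C, A). Edges now: 1
Op 2: add_edge(E, B). Edges now: 2
Op 3: add_edge(D, B). Edges now: 3
Compute levels (Kahn BFS):
  sources (in-degree 0): C, D, E
  process C: level=0
    C->A: in-degree(A)=0, level(A)=1, enqueue
  process D: level=0
    D->B: in-degree(B)=1, level(B)>=1
  process E: level=0
    E->B: in-degree(B)=0, level(B)=1, enqueue
  process A: level=1
  process B: level=1
All levels: A:1, B:1, C:0, D:0, E:0
max level = 1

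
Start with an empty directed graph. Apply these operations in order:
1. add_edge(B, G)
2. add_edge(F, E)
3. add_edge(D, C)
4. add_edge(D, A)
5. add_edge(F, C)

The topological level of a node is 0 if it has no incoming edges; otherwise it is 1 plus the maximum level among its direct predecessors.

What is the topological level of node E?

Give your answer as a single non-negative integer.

Op 1: add_edge(B, G). Edges now: 1
Op 2: add_edge(F, E). Edges now: 2
Op 3: add_edge(D, C). Edges now: 3
Op 4: add_edge(D, A). Edges now: 4
Op 5: add_edge(F, C). Edges now: 5
Compute levels (Kahn BFS):
  sources (in-degree 0): B, D, F
  process B: level=0
    B->G: in-degree(G)=0, level(G)=1, enqueue
  process D: level=0
    D->A: in-degree(A)=0, level(A)=1, enqueue
    D->C: in-degree(C)=1, level(C)>=1
  process F: level=0
    F->C: in-degree(C)=0, level(C)=1, enqueue
    F->E: in-degree(E)=0, level(E)=1, enqueue
  process G: level=1
  process A: level=1
  process C: level=1
  process E: level=1
All levels: A:1, B:0, C:1, D:0, E:1, F:0, G:1
level(E) = 1

Answer: 1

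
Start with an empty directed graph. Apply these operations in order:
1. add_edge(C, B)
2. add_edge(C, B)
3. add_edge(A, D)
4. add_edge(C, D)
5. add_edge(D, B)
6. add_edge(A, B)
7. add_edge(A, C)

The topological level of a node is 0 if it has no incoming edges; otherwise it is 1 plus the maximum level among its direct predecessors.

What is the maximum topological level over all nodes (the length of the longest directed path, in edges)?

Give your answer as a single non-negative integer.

Answer: 3

Derivation:
Op 1: add_edge(C, B). Edges now: 1
Op 2: add_edge(C, B) (duplicate, no change). Edges now: 1
Op 3: add_edge(A, D). Edges now: 2
Op 4: add_edge(C, D). Edges now: 3
Op 5: add_edge(D, B). Edges now: 4
Op 6: add_edge(A, B). Edges now: 5
Op 7: add_edge(A, C). Edges now: 6
Compute levels (Kahn BFS):
  sources (in-degree 0): A
  process A: level=0
    A->B: in-degree(B)=2, level(B)>=1
    A->C: in-degree(C)=0, level(C)=1, enqueue
    A->D: in-degree(D)=1, level(D)>=1
  process C: level=1
    C->B: in-degree(B)=1, level(B)>=2
    C->D: in-degree(D)=0, level(D)=2, enqueue
  process D: level=2
    D->B: in-degree(B)=0, level(B)=3, enqueue
  process B: level=3
All levels: A:0, B:3, C:1, D:2
max level = 3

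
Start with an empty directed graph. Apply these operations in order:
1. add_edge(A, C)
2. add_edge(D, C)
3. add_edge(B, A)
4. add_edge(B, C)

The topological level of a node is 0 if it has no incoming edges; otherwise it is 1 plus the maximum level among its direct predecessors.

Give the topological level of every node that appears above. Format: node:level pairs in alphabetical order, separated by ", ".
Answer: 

Answer: A:1, B:0, C:2, D:0

Derivation:
Op 1: add_edge(A, C). Edges now: 1
Op 2: add_edge(D, C). Edges now: 2
Op 3: add_edge(B, A). Edges now: 3
Op 4: add_edge(B, C). Edges now: 4
Compute levels (Kahn BFS):
  sources (in-degree 0): B, D
  process B: level=0
    B->A: in-degree(A)=0, level(A)=1, enqueue
    B->C: in-degree(C)=2, level(C)>=1
  process D: level=0
    D->C: in-degree(C)=1, level(C)>=1
  process A: level=1
    A->C: in-degree(C)=0, level(C)=2, enqueue
  process C: level=2
All levels: A:1, B:0, C:2, D:0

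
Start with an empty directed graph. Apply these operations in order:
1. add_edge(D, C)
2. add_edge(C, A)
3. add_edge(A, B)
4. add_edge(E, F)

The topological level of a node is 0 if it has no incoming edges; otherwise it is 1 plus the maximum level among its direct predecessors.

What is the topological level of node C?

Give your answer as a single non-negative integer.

Op 1: add_edge(D, C). Edges now: 1
Op 2: add_edge(C, A). Edges now: 2
Op 3: add_edge(A, B). Edges now: 3
Op 4: add_edge(E, F). Edges now: 4
Compute levels (Kahn BFS):
  sources (in-degree 0): D, E
  process D: level=0
    D->C: in-degree(C)=0, level(C)=1, enqueue
  process E: level=0
    E->F: in-degree(F)=0, level(F)=1, enqueue
  process C: level=1
    C->A: in-degree(A)=0, level(A)=2, enqueue
  process F: level=1
  process A: level=2
    A->B: in-degree(B)=0, level(B)=3, enqueue
  process B: level=3
All levels: A:2, B:3, C:1, D:0, E:0, F:1
level(C) = 1

Answer: 1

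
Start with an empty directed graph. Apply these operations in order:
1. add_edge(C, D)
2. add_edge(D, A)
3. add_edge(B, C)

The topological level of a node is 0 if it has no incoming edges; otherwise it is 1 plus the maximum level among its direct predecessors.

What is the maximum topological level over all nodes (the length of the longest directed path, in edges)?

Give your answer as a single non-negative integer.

Op 1: add_edge(C, D). Edges now: 1
Op 2: add_edge(D, A). Edges now: 2
Op 3: add_edge(B, C). Edges now: 3
Compute levels (Kahn BFS):
  sources (in-degree 0): B
  process B: level=0
    B->C: in-degree(C)=0, level(C)=1, enqueue
  process C: level=1
    C->D: in-degree(D)=0, level(D)=2, enqueue
  process D: level=2
    D->A: in-degree(A)=0, level(A)=3, enqueue
  process A: level=3
All levels: A:3, B:0, C:1, D:2
max level = 3

Answer: 3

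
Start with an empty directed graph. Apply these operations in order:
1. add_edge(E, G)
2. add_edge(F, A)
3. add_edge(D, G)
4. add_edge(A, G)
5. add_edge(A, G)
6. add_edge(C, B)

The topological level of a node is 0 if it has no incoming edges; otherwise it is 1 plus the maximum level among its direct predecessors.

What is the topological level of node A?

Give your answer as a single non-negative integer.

Answer: 1

Derivation:
Op 1: add_edge(E, G). Edges now: 1
Op 2: add_edge(F, A). Edges now: 2
Op 3: add_edge(D, G). Edges now: 3
Op 4: add_edge(A, G). Edges now: 4
Op 5: add_edge(A, G) (duplicate, no change). Edges now: 4
Op 6: add_edge(C, B). Edges now: 5
Compute levels (Kahn BFS):
  sources (in-degree 0): C, D, E, F
  process C: level=0
    C->B: in-degree(B)=0, level(B)=1, enqueue
  process D: level=0
    D->G: in-degree(G)=2, level(G)>=1
  process E: level=0
    E->G: in-degree(G)=1, level(G)>=1
  process F: level=0
    F->A: in-degree(A)=0, level(A)=1, enqueue
  process B: level=1
  process A: level=1
    A->G: in-degree(G)=0, level(G)=2, enqueue
  process G: level=2
All levels: A:1, B:1, C:0, D:0, E:0, F:0, G:2
level(A) = 1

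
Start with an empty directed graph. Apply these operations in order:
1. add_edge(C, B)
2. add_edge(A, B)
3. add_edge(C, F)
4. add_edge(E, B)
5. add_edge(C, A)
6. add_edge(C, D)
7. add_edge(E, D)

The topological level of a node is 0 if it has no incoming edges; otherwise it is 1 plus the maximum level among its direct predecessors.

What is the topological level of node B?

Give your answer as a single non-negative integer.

Answer: 2

Derivation:
Op 1: add_edge(C, B). Edges now: 1
Op 2: add_edge(A, B). Edges now: 2
Op 3: add_edge(C, F). Edges now: 3
Op 4: add_edge(E, B). Edges now: 4
Op 5: add_edge(C, A). Edges now: 5
Op 6: add_edge(C, D). Edges now: 6
Op 7: add_edge(E, D). Edges now: 7
Compute levels (Kahn BFS):
  sources (in-degree 0): C, E
  process C: level=0
    C->A: in-degree(A)=0, level(A)=1, enqueue
    C->B: in-degree(B)=2, level(B)>=1
    C->D: in-degree(D)=1, level(D)>=1
    C->F: in-degree(F)=0, level(F)=1, enqueue
  process E: level=0
    E->B: in-degree(B)=1, level(B)>=1
    E->D: in-degree(D)=0, level(D)=1, enqueue
  process A: level=1
    A->B: in-degree(B)=0, level(B)=2, enqueue
  process F: level=1
  process D: level=1
  process B: level=2
All levels: A:1, B:2, C:0, D:1, E:0, F:1
level(B) = 2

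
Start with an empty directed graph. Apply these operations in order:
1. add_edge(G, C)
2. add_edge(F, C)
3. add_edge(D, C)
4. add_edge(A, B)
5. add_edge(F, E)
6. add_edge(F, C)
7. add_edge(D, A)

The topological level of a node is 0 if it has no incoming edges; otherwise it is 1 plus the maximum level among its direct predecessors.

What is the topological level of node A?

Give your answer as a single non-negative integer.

Op 1: add_edge(G, C). Edges now: 1
Op 2: add_edge(F, C). Edges now: 2
Op 3: add_edge(D, C). Edges now: 3
Op 4: add_edge(A, B). Edges now: 4
Op 5: add_edge(F, E). Edges now: 5
Op 6: add_edge(F, C) (duplicate, no change). Edges now: 5
Op 7: add_edge(D, A). Edges now: 6
Compute levels (Kahn BFS):
  sources (in-degree 0): D, F, G
  process D: level=0
    D->A: in-degree(A)=0, level(A)=1, enqueue
    D->C: in-degree(C)=2, level(C)>=1
  process F: level=0
    F->C: in-degree(C)=1, level(C)>=1
    F->E: in-degree(E)=0, level(E)=1, enqueue
  process G: level=0
    G->C: in-degree(C)=0, level(C)=1, enqueue
  process A: level=1
    A->B: in-degree(B)=0, level(B)=2, enqueue
  process E: level=1
  process C: level=1
  process B: level=2
All levels: A:1, B:2, C:1, D:0, E:1, F:0, G:0
level(A) = 1

Answer: 1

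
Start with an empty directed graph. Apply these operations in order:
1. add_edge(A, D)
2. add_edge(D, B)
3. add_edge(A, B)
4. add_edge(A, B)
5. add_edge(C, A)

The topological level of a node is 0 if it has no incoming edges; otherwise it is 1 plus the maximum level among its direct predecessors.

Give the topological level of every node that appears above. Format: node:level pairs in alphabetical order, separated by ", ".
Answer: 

Op 1: add_edge(A, D). Edges now: 1
Op 2: add_edge(D, B). Edges now: 2
Op 3: add_edge(A, B). Edges now: 3
Op 4: add_edge(A, B) (duplicate, no change). Edges now: 3
Op 5: add_edge(C, A). Edges now: 4
Compute levels (Kahn BFS):
  sources (in-degree 0): C
  process C: level=0
    C->A: in-degree(A)=0, level(A)=1, enqueue
  process A: level=1
    A->B: in-degree(B)=1, level(B)>=2
    A->D: in-degree(D)=0, level(D)=2, enqueue
  process D: level=2
    D->B: in-degree(B)=0, level(B)=3, enqueue
  process B: level=3
All levels: A:1, B:3, C:0, D:2

Answer: A:1, B:3, C:0, D:2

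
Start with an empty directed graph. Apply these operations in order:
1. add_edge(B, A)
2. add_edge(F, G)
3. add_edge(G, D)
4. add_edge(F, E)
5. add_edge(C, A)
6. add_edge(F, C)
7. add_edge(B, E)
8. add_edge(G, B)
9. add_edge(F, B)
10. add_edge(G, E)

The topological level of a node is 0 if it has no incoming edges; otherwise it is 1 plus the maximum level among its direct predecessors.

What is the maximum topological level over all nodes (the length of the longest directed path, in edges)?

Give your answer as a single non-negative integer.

Answer: 3

Derivation:
Op 1: add_edge(B, A). Edges now: 1
Op 2: add_edge(F, G). Edges now: 2
Op 3: add_edge(G, D). Edges now: 3
Op 4: add_edge(F, E). Edges now: 4
Op 5: add_edge(C, A). Edges now: 5
Op 6: add_edge(F, C). Edges now: 6
Op 7: add_edge(B, E). Edges now: 7
Op 8: add_edge(G, B). Edges now: 8
Op 9: add_edge(F, B). Edges now: 9
Op 10: add_edge(G, E). Edges now: 10
Compute levels (Kahn BFS):
  sources (in-degree 0): F
  process F: level=0
    F->B: in-degree(B)=1, level(B)>=1
    F->C: in-degree(C)=0, level(C)=1, enqueue
    F->E: in-degree(E)=2, level(E)>=1
    F->G: in-degree(G)=0, level(G)=1, enqueue
  process C: level=1
    C->A: in-degree(A)=1, level(A)>=2
  process G: level=1
    G->B: in-degree(B)=0, level(B)=2, enqueue
    G->D: in-degree(D)=0, level(D)=2, enqueue
    G->E: in-degree(E)=1, level(E)>=2
  process B: level=2
    B->A: in-degree(A)=0, level(A)=3, enqueue
    B->E: in-degree(E)=0, level(E)=3, enqueue
  process D: level=2
  process A: level=3
  process E: level=3
All levels: A:3, B:2, C:1, D:2, E:3, F:0, G:1
max level = 3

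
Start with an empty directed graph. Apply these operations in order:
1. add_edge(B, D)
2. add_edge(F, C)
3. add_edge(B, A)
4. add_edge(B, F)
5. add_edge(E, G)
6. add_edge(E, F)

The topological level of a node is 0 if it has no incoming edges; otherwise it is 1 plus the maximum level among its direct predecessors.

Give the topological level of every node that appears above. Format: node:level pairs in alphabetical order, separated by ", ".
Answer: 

Op 1: add_edge(B, D). Edges now: 1
Op 2: add_edge(F, C). Edges now: 2
Op 3: add_edge(B, A). Edges now: 3
Op 4: add_edge(B, F). Edges now: 4
Op 5: add_edge(E, G). Edges now: 5
Op 6: add_edge(E, F). Edges now: 6
Compute levels (Kahn BFS):
  sources (in-degree 0): B, E
  process B: level=0
    B->A: in-degree(A)=0, level(A)=1, enqueue
    B->D: in-degree(D)=0, level(D)=1, enqueue
    B->F: in-degree(F)=1, level(F)>=1
  process E: level=0
    E->F: in-degree(F)=0, level(F)=1, enqueue
    E->G: in-degree(G)=0, level(G)=1, enqueue
  process A: level=1
  process D: level=1
  process F: level=1
    F->C: in-degree(C)=0, level(C)=2, enqueue
  process G: level=1
  process C: level=2
All levels: A:1, B:0, C:2, D:1, E:0, F:1, G:1

Answer: A:1, B:0, C:2, D:1, E:0, F:1, G:1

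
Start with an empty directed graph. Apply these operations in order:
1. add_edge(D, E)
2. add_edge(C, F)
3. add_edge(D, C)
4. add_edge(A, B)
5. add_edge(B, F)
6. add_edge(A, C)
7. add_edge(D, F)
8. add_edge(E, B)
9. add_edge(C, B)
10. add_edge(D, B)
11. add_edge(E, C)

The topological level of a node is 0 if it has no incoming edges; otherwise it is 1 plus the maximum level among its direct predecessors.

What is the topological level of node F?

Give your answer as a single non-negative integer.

Op 1: add_edge(D, E). Edges now: 1
Op 2: add_edge(C, F). Edges now: 2
Op 3: add_edge(D, C). Edges now: 3
Op 4: add_edge(A, B). Edges now: 4
Op 5: add_edge(B, F). Edges now: 5
Op 6: add_edge(A, C). Edges now: 6
Op 7: add_edge(D, F). Edges now: 7
Op 8: add_edge(E, B). Edges now: 8
Op 9: add_edge(C, B). Edges now: 9
Op 10: add_edge(D, B). Edges now: 10
Op 11: add_edge(E, C). Edges now: 11
Compute levels (Kahn BFS):
  sources (in-degree 0): A, D
  process A: level=0
    A->B: in-degree(B)=3, level(B)>=1
    A->C: in-degree(C)=2, level(C)>=1
  process D: level=0
    D->B: in-degree(B)=2, level(B)>=1
    D->C: in-degree(C)=1, level(C)>=1
    D->E: in-degree(E)=0, level(E)=1, enqueue
    D->F: in-degree(F)=2, level(F)>=1
  process E: level=1
    E->B: in-degree(B)=1, level(B)>=2
    E->C: in-degree(C)=0, level(C)=2, enqueue
  process C: level=2
    C->B: in-degree(B)=0, level(B)=3, enqueue
    C->F: in-degree(F)=1, level(F)>=3
  process B: level=3
    B->F: in-degree(F)=0, level(F)=4, enqueue
  process F: level=4
All levels: A:0, B:3, C:2, D:0, E:1, F:4
level(F) = 4

Answer: 4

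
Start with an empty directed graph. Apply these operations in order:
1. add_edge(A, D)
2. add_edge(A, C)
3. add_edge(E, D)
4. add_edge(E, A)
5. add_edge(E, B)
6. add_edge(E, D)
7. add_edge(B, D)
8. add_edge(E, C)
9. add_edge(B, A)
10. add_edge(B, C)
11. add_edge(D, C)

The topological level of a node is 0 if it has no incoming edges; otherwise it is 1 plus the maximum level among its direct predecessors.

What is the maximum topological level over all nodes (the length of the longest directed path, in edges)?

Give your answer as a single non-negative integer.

Answer: 4

Derivation:
Op 1: add_edge(A, D). Edges now: 1
Op 2: add_edge(A, C). Edges now: 2
Op 3: add_edge(E, D). Edges now: 3
Op 4: add_edge(E, A). Edges now: 4
Op 5: add_edge(E, B). Edges now: 5
Op 6: add_edge(E, D) (duplicate, no change). Edges now: 5
Op 7: add_edge(B, D). Edges now: 6
Op 8: add_edge(E, C). Edges now: 7
Op 9: add_edge(B, A). Edges now: 8
Op 10: add_edge(B, C). Edges now: 9
Op 11: add_edge(D, C). Edges now: 10
Compute levels (Kahn BFS):
  sources (in-degree 0): E
  process E: level=0
    E->A: in-degree(A)=1, level(A)>=1
    E->B: in-degree(B)=0, level(B)=1, enqueue
    E->C: in-degree(C)=3, level(C)>=1
    E->D: in-degree(D)=2, level(D)>=1
  process B: level=1
    B->A: in-degree(A)=0, level(A)=2, enqueue
    B->C: in-degree(C)=2, level(C)>=2
    B->D: in-degree(D)=1, level(D)>=2
  process A: level=2
    A->C: in-degree(C)=1, level(C)>=3
    A->D: in-degree(D)=0, level(D)=3, enqueue
  process D: level=3
    D->C: in-degree(C)=0, level(C)=4, enqueue
  process C: level=4
All levels: A:2, B:1, C:4, D:3, E:0
max level = 4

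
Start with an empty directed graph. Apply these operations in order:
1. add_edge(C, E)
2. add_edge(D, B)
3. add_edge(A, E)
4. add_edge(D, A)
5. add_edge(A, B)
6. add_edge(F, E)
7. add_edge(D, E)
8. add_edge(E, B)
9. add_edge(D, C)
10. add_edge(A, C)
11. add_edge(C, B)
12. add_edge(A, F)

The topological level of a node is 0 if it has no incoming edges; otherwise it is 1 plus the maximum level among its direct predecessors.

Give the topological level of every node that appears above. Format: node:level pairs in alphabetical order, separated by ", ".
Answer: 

Op 1: add_edge(C, E). Edges now: 1
Op 2: add_edge(D, B). Edges now: 2
Op 3: add_edge(A, E). Edges now: 3
Op 4: add_edge(D, A). Edges now: 4
Op 5: add_edge(A, B). Edges now: 5
Op 6: add_edge(F, E). Edges now: 6
Op 7: add_edge(D, E). Edges now: 7
Op 8: add_edge(E, B). Edges now: 8
Op 9: add_edge(D, C). Edges now: 9
Op 10: add_edge(A, C). Edges now: 10
Op 11: add_edge(C, B). Edges now: 11
Op 12: add_edge(A, F). Edges now: 12
Compute levels (Kahn BFS):
  sources (in-degree 0): D
  process D: level=0
    D->A: in-degree(A)=0, level(A)=1, enqueue
    D->B: in-degree(B)=3, level(B)>=1
    D->C: in-degree(C)=1, level(C)>=1
    D->E: in-degree(E)=3, level(E)>=1
  process A: level=1
    A->B: in-degree(B)=2, level(B)>=2
    A->C: in-degree(C)=0, level(C)=2, enqueue
    A->E: in-degree(E)=2, level(E)>=2
    A->F: in-degree(F)=0, level(F)=2, enqueue
  process C: level=2
    C->B: in-degree(B)=1, level(B)>=3
    C->E: in-degree(E)=1, level(E)>=3
  process F: level=2
    F->E: in-degree(E)=0, level(E)=3, enqueue
  process E: level=3
    E->B: in-degree(B)=0, level(B)=4, enqueue
  process B: level=4
All levels: A:1, B:4, C:2, D:0, E:3, F:2

Answer: A:1, B:4, C:2, D:0, E:3, F:2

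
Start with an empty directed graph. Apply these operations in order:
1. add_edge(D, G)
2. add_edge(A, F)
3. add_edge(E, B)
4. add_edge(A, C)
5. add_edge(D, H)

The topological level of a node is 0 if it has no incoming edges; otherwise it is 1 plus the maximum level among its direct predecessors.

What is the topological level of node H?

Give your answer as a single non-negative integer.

Op 1: add_edge(D, G). Edges now: 1
Op 2: add_edge(A, F). Edges now: 2
Op 3: add_edge(E, B). Edges now: 3
Op 4: add_edge(A, C). Edges now: 4
Op 5: add_edge(D, H). Edges now: 5
Compute levels (Kahn BFS):
  sources (in-degree 0): A, D, E
  process A: level=0
    A->C: in-degree(C)=0, level(C)=1, enqueue
    A->F: in-degree(F)=0, level(F)=1, enqueue
  process D: level=0
    D->G: in-degree(G)=0, level(G)=1, enqueue
    D->H: in-degree(H)=0, level(H)=1, enqueue
  process E: level=0
    E->B: in-degree(B)=0, level(B)=1, enqueue
  process C: level=1
  process F: level=1
  process G: level=1
  process H: level=1
  process B: level=1
All levels: A:0, B:1, C:1, D:0, E:0, F:1, G:1, H:1
level(H) = 1

Answer: 1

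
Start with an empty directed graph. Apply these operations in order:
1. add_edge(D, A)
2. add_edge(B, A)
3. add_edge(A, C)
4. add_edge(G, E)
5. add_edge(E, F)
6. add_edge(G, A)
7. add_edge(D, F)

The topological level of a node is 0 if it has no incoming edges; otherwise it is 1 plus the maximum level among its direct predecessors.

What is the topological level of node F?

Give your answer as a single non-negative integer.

Op 1: add_edge(D, A). Edges now: 1
Op 2: add_edge(B, A). Edges now: 2
Op 3: add_edge(A, C). Edges now: 3
Op 4: add_edge(G, E). Edges now: 4
Op 5: add_edge(E, F). Edges now: 5
Op 6: add_edge(G, A). Edges now: 6
Op 7: add_edge(D, F). Edges now: 7
Compute levels (Kahn BFS):
  sources (in-degree 0): B, D, G
  process B: level=0
    B->A: in-degree(A)=2, level(A)>=1
  process D: level=0
    D->A: in-degree(A)=1, level(A)>=1
    D->F: in-degree(F)=1, level(F)>=1
  process G: level=0
    G->A: in-degree(A)=0, level(A)=1, enqueue
    G->E: in-degree(E)=0, level(E)=1, enqueue
  process A: level=1
    A->C: in-degree(C)=0, level(C)=2, enqueue
  process E: level=1
    E->F: in-degree(F)=0, level(F)=2, enqueue
  process C: level=2
  process F: level=2
All levels: A:1, B:0, C:2, D:0, E:1, F:2, G:0
level(F) = 2

Answer: 2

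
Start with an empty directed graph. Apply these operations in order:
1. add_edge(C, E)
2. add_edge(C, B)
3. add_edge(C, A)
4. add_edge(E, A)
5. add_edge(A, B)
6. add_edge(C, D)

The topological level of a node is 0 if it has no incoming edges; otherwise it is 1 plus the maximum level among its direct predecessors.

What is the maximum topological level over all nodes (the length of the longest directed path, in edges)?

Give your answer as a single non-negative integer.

Op 1: add_edge(C, E). Edges now: 1
Op 2: add_edge(C, B). Edges now: 2
Op 3: add_edge(C, A). Edges now: 3
Op 4: add_edge(E, A). Edges now: 4
Op 5: add_edge(A, B). Edges now: 5
Op 6: add_edge(C, D). Edges now: 6
Compute levels (Kahn BFS):
  sources (in-degree 0): C
  process C: level=0
    C->A: in-degree(A)=1, level(A)>=1
    C->B: in-degree(B)=1, level(B)>=1
    C->D: in-degree(D)=0, level(D)=1, enqueue
    C->E: in-degree(E)=0, level(E)=1, enqueue
  process D: level=1
  process E: level=1
    E->A: in-degree(A)=0, level(A)=2, enqueue
  process A: level=2
    A->B: in-degree(B)=0, level(B)=3, enqueue
  process B: level=3
All levels: A:2, B:3, C:0, D:1, E:1
max level = 3

Answer: 3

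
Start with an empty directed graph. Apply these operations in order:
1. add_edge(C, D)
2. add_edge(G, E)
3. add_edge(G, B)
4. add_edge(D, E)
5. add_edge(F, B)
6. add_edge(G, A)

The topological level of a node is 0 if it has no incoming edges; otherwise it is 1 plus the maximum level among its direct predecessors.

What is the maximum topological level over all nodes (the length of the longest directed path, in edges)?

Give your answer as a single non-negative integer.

Answer: 2

Derivation:
Op 1: add_edge(C, D). Edges now: 1
Op 2: add_edge(G, E). Edges now: 2
Op 3: add_edge(G, B). Edges now: 3
Op 4: add_edge(D, E). Edges now: 4
Op 5: add_edge(F, B). Edges now: 5
Op 6: add_edge(G, A). Edges now: 6
Compute levels (Kahn BFS):
  sources (in-degree 0): C, F, G
  process C: level=0
    C->D: in-degree(D)=0, level(D)=1, enqueue
  process F: level=0
    F->B: in-degree(B)=1, level(B)>=1
  process G: level=0
    G->A: in-degree(A)=0, level(A)=1, enqueue
    G->B: in-degree(B)=0, level(B)=1, enqueue
    G->E: in-degree(E)=1, level(E)>=1
  process D: level=1
    D->E: in-degree(E)=0, level(E)=2, enqueue
  process A: level=1
  process B: level=1
  process E: level=2
All levels: A:1, B:1, C:0, D:1, E:2, F:0, G:0
max level = 2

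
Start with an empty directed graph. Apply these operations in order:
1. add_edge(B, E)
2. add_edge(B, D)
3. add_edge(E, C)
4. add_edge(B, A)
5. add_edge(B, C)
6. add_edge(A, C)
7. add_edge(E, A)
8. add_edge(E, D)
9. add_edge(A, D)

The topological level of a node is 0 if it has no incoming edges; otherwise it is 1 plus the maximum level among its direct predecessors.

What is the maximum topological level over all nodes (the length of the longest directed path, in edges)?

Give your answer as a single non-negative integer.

Answer: 3

Derivation:
Op 1: add_edge(B, E). Edges now: 1
Op 2: add_edge(B, D). Edges now: 2
Op 3: add_edge(E, C). Edges now: 3
Op 4: add_edge(B, A). Edges now: 4
Op 5: add_edge(B, C). Edges now: 5
Op 6: add_edge(A, C). Edges now: 6
Op 7: add_edge(E, A). Edges now: 7
Op 8: add_edge(E, D). Edges now: 8
Op 9: add_edge(A, D). Edges now: 9
Compute levels (Kahn BFS):
  sources (in-degree 0): B
  process B: level=0
    B->A: in-degree(A)=1, level(A)>=1
    B->C: in-degree(C)=2, level(C)>=1
    B->D: in-degree(D)=2, level(D)>=1
    B->E: in-degree(E)=0, level(E)=1, enqueue
  process E: level=1
    E->A: in-degree(A)=0, level(A)=2, enqueue
    E->C: in-degree(C)=1, level(C)>=2
    E->D: in-degree(D)=1, level(D)>=2
  process A: level=2
    A->C: in-degree(C)=0, level(C)=3, enqueue
    A->D: in-degree(D)=0, level(D)=3, enqueue
  process C: level=3
  process D: level=3
All levels: A:2, B:0, C:3, D:3, E:1
max level = 3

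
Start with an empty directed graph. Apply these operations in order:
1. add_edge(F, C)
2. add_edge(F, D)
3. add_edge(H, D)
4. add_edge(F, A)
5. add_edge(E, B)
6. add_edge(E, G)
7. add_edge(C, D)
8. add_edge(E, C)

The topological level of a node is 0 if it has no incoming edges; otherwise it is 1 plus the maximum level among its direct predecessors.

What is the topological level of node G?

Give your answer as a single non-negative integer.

Op 1: add_edge(F, C). Edges now: 1
Op 2: add_edge(F, D). Edges now: 2
Op 3: add_edge(H, D). Edges now: 3
Op 4: add_edge(F, A). Edges now: 4
Op 5: add_edge(E, B). Edges now: 5
Op 6: add_edge(E, G). Edges now: 6
Op 7: add_edge(C, D). Edges now: 7
Op 8: add_edge(E, C). Edges now: 8
Compute levels (Kahn BFS):
  sources (in-degree 0): E, F, H
  process E: level=0
    E->B: in-degree(B)=0, level(B)=1, enqueue
    E->C: in-degree(C)=1, level(C)>=1
    E->G: in-degree(G)=0, level(G)=1, enqueue
  process F: level=0
    F->A: in-degree(A)=0, level(A)=1, enqueue
    F->C: in-degree(C)=0, level(C)=1, enqueue
    F->D: in-degree(D)=2, level(D)>=1
  process H: level=0
    H->D: in-degree(D)=1, level(D)>=1
  process B: level=1
  process G: level=1
  process A: level=1
  process C: level=1
    C->D: in-degree(D)=0, level(D)=2, enqueue
  process D: level=2
All levels: A:1, B:1, C:1, D:2, E:0, F:0, G:1, H:0
level(G) = 1

Answer: 1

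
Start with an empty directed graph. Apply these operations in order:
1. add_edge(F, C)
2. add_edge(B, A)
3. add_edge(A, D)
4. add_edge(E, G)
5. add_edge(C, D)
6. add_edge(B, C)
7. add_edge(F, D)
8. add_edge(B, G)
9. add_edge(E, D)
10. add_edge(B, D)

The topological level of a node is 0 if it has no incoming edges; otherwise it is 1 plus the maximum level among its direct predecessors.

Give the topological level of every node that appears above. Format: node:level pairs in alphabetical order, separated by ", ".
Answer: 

Answer: A:1, B:0, C:1, D:2, E:0, F:0, G:1

Derivation:
Op 1: add_edge(F, C). Edges now: 1
Op 2: add_edge(B, A). Edges now: 2
Op 3: add_edge(A, D). Edges now: 3
Op 4: add_edge(E, G). Edges now: 4
Op 5: add_edge(C, D). Edges now: 5
Op 6: add_edge(B, C). Edges now: 6
Op 7: add_edge(F, D). Edges now: 7
Op 8: add_edge(B, G). Edges now: 8
Op 9: add_edge(E, D). Edges now: 9
Op 10: add_edge(B, D). Edges now: 10
Compute levels (Kahn BFS):
  sources (in-degree 0): B, E, F
  process B: level=0
    B->A: in-degree(A)=0, level(A)=1, enqueue
    B->C: in-degree(C)=1, level(C)>=1
    B->D: in-degree(D)=4, level(D)>=1
    B->G: in-degree(G)=1, level(G)>=1
  process E: level=0
    E->D: in-degree(D)=3, level(D)>=1
    E->G: in-degree(G)=0, level(G)=1, enqueue
  process F: level=0
    F->C: in-degree(C)=0, level(C)=1, enqueue
    F->D: in-degree(D)=2, level(D)>=1
  process A: level=1
    A->D: in-degree(D)=1, level(D)>=2
  process G: level=1
  process C: level=1
    C->D: in-degree(D)=0, level(D)=2, enqueue
  process D: level=2
All levels: A:1, B:0, C:1, D:2, E:0, F:0, G:1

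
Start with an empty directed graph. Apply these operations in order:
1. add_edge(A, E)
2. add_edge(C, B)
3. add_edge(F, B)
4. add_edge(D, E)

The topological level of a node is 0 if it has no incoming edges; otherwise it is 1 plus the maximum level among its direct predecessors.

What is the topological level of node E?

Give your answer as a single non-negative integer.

Op 1: add_edge(A, E). Edges now: 1
Op 2: add_edge(C, B). Edges now: 2
Op 3: add_edge(F, B). Edges now: 3
Op 4: add_edge(D, E). Edges now: 4
Compute levels (Kahn BFS):
  sources (in-degree 0): A, C, D, F
  process A: level=0
    A->E: in-degree(E)=1, level(E)>=1
  process C: level=0
    C->B: in-degree(B)=1, level(B)>=1
  process D: level=0
    D->E: in-degree(E)=0, level(E)=1, enqueue
  process F: level=0
    F->B: in-degree(B)=0, level(B)=1, enqueue
  process E: level=1
  process B: level=1
All levels: A:0, B:1, C:0, D:0, E:1, F:0
level(E) = 1

Answer: 1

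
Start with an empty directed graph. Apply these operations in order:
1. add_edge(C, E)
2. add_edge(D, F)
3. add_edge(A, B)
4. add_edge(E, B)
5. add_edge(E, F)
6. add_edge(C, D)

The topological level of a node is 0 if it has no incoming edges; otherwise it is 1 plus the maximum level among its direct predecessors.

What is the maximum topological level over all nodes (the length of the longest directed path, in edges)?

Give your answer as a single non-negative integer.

Answer: 2

Derivation:
Op 1: add_edge(C, E). Edges now: 1
Op 2: add_edge(D, F). Edges now: 2
Op 3: add_edge(A, B). Edges now: 3
Op 4: add_edge(E, B). Edges now: 4
Op 5: add_edge(E, F). Edges now: 5
Op 6: add_edge(C, D). Edges now: 6
Compute levels (Kahn BFS):
  sources (in-degree 0): A, C
  process A: level=0
    A->B: in-degree(B)=1, level(B)>=1
  process C: level=0
    C->D: in-degree(D)=0, level(D)=1, enqueue
    C->E: in-degree(E)=0, level(E)=1, enqueue
  process D: level=1
    D->F: in-degree(F)=1, level(F)>=2
  process E: level=1
    E->B: in-degree(B)=0, level(B)=2, enqueue
    E->F: in-degree(F)=0, level(F)=2, enqueue
  process B: level=2
  process F: level=2
All levels: A:0, B:2, C:0, D:1, E:1, F:2
max level = 2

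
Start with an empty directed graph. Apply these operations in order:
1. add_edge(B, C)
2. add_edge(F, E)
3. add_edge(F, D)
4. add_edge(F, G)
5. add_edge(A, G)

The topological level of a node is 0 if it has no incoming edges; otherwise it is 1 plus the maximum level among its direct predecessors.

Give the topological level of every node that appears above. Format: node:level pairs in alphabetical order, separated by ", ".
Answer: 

Op 1: add_edge(B, C). Edges now: 1
Op 2: add_edge(F, E). Edges now: 2
Op 3: add_edge(F, D). Edges now: 3
Op 4: add_edge(F, G). Edges now: 4
Op 5: add_edge(A, G). Edges now: 5
Compute levels (Kahn BFS):
  sources (in-degree 0): A, B, F
  process A: level=0
    A->G: in-degree(G)=1, level(G)>=1
  process B: level=0
    B->C: in-degree(C)=0, level(C)=1, enqueue
  process F: level=0
    F->D: in-degree(D)=0, level(D)=1, enqueue
    F->E: in-degree(E)=0, level(E)=1, enqueue
    F->G: in-degree(G)=0, level(G)=1, enqueue
  process C: level=1
  process D: level=1
  process E: level=1
  process G: level=1
All levels: A:0, B:0, C:1, D:1, E:1, F:0, G:1

Answer: A:0, B:0, C:1, D:1, E:1, F:0, G:1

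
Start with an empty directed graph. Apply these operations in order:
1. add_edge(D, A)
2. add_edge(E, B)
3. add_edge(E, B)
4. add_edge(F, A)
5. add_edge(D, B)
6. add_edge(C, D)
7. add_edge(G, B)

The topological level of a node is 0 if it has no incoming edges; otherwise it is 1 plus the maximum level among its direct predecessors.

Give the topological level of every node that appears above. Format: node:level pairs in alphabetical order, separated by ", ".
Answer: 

Answer: A:2, B:2, C:0, D:1, E:0, F:0, G:0

Derivation:
Op 1: add_edge(D, A). Edges now: 1
Op 2: add_edge(E, B). Edges now: 2
Op 3: add_edge(E, B) (duplicate, no change). Edges now: 2
Op 4: add_edge(F, A). Edges now: 3
Op 5: add_edge(D, B). Edges now: 4
Op 6: add_edge(C, D). Edges now: 5
Op 7: add_edge(G, B). Edges now: 6
Compute levels (Kahn BFS):
  sources (in-degree 0): C, E, F, G
  process C: level=0
    C->D: in-degree(D)=0, level(D)=1, enqueue
  process E: level=0
    E->B: in-degree(B)=2, level(B)>=1
  process F: level=0
    F->A: in-degree(A)=1, level(A)>=1
  process G: level=0
    G->B: in-degree(B)=1, level(B)>=1
  process D: level=1
    D->A: in-degree(A)=0, level(A)=2, enqueue
    D->B: in-degree(B)=0, level(B)=2, enqueue
  process A: level=2
  process B: level=2
All levels: A:2, B:2, C:0, D:1, E:0, F:0, G:0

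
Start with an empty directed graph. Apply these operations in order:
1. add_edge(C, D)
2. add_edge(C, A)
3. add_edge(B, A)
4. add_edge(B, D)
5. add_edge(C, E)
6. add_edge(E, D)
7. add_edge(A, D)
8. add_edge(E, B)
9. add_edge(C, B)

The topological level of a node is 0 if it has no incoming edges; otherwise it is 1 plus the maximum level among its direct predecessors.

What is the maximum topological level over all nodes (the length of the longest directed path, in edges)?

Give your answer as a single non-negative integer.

Op 1: add_edge(C, D). Edges now: 1
Op 2: add_edge(C, A). Edges now: 2
Op 3: add_edge(B, A). Edges now: 3
Op 4: add_edge(B, D). Edges now: 4
Op 5: add_edge(C, E). Edges now: 5
Op 6: add_edge(E, D). Edges now: 6
Op 7: add_edge(A, D). Edges now: 7
Op 8: add_edge(E, B). Edges now: 8
Op 9: add_edge(C, B). Edges now: 9
Compute levels (Kahn BFS):
  sources (in-degree 0): C
  process C: level=0
    C->A: in-degree(A)=1, level(A)>=1
    C->B: in-degree(B)=1, level(B)>=1
    C->D: in-degree(D)=3, level(D)>=1
    C->E: in-degree(E)=0, level(E)=1, enqueue
  process E: level=1
    E->B: in-degree(B)=0, level(B)=2, enqueue
    E->D: in-degree(D)=2, level(D)>=2
  process B: level=2
    B->A: in-degree(A)=0, level(A)=3, enqueue
    B->D: in-degree(D)=1, level(D)>=3
  process A: level=3
    A->D: in-degree(D)=0, level(D)=4, enqueue
  process D: level=4
All levels: A:3, B:2, C:0, D:4, E:1
max level = 4

Answer: 4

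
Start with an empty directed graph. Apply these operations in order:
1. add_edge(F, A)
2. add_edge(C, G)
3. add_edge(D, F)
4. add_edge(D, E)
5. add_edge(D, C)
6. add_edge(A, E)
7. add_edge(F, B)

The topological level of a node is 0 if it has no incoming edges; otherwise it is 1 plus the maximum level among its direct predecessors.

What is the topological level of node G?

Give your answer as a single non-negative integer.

Answer: 2

Derivation:
Op 1: add_edge(F, A). Edges now: 1
Op 2: add_edge(C, G). Edges now: 2
Op 3: add_edge(D, F). Edges now: 3
Op 4: add_edge(D, E). Edges now: 4
Op 5: add_edge(D, C). Edges now: 5
Op 6: add_edge(A, E). Edges now: 6
Op 7: add_edge(F, B). Edges now: 7
Compute levels (Kahn BFS):
  sources (in-degree 0): D
  process D: level=0
    D->C: in-degree(C)=0, level(C)=1, enqueue
    D->E: in-degree(E)=1, level(E)>=1
    D->F: in-degree(F)=0, level(F)=1, enqueue
  process C: level=1
    C->G: in-degree(G)=0, level(G)=2, enqueue
  process F: level=1
    F->A: in-degree(A)=0, level(A)=2, enqueue
    F->B: in-degree(B)=0, level(B)=2, enqueue
  process G: level=2
  process A: level=2
    A->E: in-degree(E)=0, level(E)=3, enqueue
  process B: level=2
  process E: level=3
All levels: A:2, B:2, C:1, D:0, E:3, F:1, G:2
level(G) = 2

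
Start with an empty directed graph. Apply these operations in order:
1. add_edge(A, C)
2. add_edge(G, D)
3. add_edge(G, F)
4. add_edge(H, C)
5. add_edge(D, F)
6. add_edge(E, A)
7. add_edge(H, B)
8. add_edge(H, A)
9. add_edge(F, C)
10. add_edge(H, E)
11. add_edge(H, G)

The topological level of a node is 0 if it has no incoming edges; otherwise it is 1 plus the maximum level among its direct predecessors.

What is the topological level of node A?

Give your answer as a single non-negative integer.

Op 1: add_edge(A, C). Edges now: 1
Op 2: add_edge(G, D). Edges now: 2
Op 3: add_edge(G, F). Edges now: 3
Op 4: add_edge(H, C). Edges now: 4
Op 5: add_edge(D, F). Edges now: 5
Op 6: add_edge(E, A). Edges now: 6
Op 7: add_edge(H, B). Edges now: 7
Op 8: add_edge(H, A). Edges now: 8
Op 9: add_edge(F, C). Edges now: 9
Op 10: add_edge(H, E). Edges now: 10
Op 11: add_edge(H, G). Edges now: 11
Compute levels (Kahn BFS):
  sources (in-degree 0): H
  process H: level=0
    H->A: in-degree(A)=1, level(A)>=1
    H->B: in-degree(B)=0, level(B)=1, enqueue
    H->C: in-degree(C)=2, level(C)>=1
    H->E: in-degree(E)=0, level(E)=1, enqueue
    H->G: in-degree(G)=0, level(G)=1, enqueue
  process B: level=1
  process E: level=1
    E->A: in-degree(A)=0, level(A)=2, enqueue
  process G: level=1
    G->D: in-degree(D)=0, level(D)=2, enqueue
    G->F: in-degree(F)=1, level(F)>=2
  process A: level=2
    A->C: in-degree(C)=1, level(C)>=3
  process D: level=2
    D->F: in-degree(F)=0, level(F)=3, enqueue
  process F: level=3
    F->C: in-degree(C)=0, level(C)=4, enqueue
  process C: level=4
All levels: A:2, B:1, C:4, D:2, E:1, F:3, G:1, H:0
level(A) = 2

Answer: 2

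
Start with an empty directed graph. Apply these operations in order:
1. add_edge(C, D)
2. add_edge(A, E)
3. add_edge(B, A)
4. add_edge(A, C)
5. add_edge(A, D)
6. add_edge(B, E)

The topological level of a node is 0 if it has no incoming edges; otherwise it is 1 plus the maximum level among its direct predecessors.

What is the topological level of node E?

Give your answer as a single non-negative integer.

Op 1: add_edge(C, D). Edges now: 1
Op 2: add_edge(A, E). Edges now: 2
Op 3: add_edge(B, A). Edges now: 3
Op 4: add_edge(A, C). Edges now: 4
Op 5: add_edge(A, D). Edges now: 5
Op 6: add_edge(B, E). Edges now: 6
Compute levels (Kahn BFS):
  sources (in-degree 0): B
  process B: level=0
    B->A: in-degree(A)=0, level(A)=1, enqueue
    B->E: in-degree(E)=1, level(E)>=1
  process A: level=1
    A->C: in-degree(C)=0, level(C)=2, enqueue
    A->D: in-degree(D)=1, level(D)>=2
    A->E: in-degree(E)=0, level(E)=2, enqueue
  process C: level=2
    C->D: in-degree(D)=0, level(D)=3, enqueue
  process E: level=2
  process D: level=3
All levels: A:1, B:0, C:2, D:3, E:2
level(E) = 2

Answer: 2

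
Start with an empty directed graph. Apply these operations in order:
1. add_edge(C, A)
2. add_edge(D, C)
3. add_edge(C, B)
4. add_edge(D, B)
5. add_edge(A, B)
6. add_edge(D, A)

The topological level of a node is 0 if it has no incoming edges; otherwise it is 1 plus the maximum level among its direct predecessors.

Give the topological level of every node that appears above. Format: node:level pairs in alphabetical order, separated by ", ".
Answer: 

Op 1: add_edge(C, A). Edges now: 1
Op 2: add_edge(D, C). Edges now: 2
Op 3: add_edge(C, B). Edges now: 3
Op 4: add_edge(D, B). Edges now: 4
Op 5: add_edge(A, B). Edges now: 5
Op 6: add_edge(D, A). Edges now: 6
Compute levels (Kahn BFS):
  sources (in-degree 0): D
  process D: level=0
    D->A: in-degree(A)=1, level(A)>=1
    D->B: in-degree(B)=2, level(B)>=1
    D->C: in-degree(C)=0, level(C)=1, enqueue
  process C: level=1
    C->A: in-degree(A)=0, level(A)=2, enqueue
    C->B: in-degree(B)=1, level(B)>=2
  process A: level=2
    A->B: in-degree(B)=0, level(B)=3, enqueue
  process B: level=3
All levels: A:2, B:3, C:1, D:0

Answer: A:2, B:3, C:1, D:0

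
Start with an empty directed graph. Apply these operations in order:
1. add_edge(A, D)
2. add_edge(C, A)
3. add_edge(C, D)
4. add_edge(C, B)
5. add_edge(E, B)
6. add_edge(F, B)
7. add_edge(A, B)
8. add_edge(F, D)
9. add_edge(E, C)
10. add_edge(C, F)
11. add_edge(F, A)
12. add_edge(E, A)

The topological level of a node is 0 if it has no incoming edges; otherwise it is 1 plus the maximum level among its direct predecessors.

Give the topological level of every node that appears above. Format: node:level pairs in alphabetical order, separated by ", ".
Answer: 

Answer: A:3, B:4, C:1, D:4, E:0, F:2

Derivation:
Op 1: add_edge(A, D). Edges now: 1
Op 2: add_edge(C, A). Edges now: 2
Op 3: add_edge(C, D). Edges now: 3
Op 4: add_edge(C, B). Edges now: 4
Op 5: add_edge(E, B). Edges now: 5
Op 6: add_edge(F, B). Edges now: 6
Op 7: add_edge(A, B). Edges now: 7
Op 8: add_edge(F, D). Edges now: 8
Op 9: add_edge(E, C). Edges now: 9
Op 10: add_edge(C, F). Edges now: 10
Op 11: add_edge(F, A). Edges now: 11
Op 12: add_edge(E, A). Edges now: 12
Compute levels (Kahn BFS):
  sources (in-degree 0): E
  process E: level=0
    E->A: in-degree(A)=2, level(A)>=1
    E->B: in-degree(B)=3, level(B)>=1
    E->C: in-degree(C)=0, level(C)=1, enqueue
  process C: level=1
    C->A: in-degree(A)=1, level(A)>=2
    C->B: in-degree(B)=2, level(B)>=2
    C->D: in-degree(D)=2, level(D)>=2
    C->F: in-degree(F)=0, level(F)=2, enqueue
  process F: level=2
    F->A: in-degree(A)=0, level(A)=3, enqueue
    F->B: in-degree(B)=1, level(B)>=3
    F->D: in-degree(D)=1, level(D)>=3
  process A: level=3
    A->B: in-degree(B)=0, level(B)=4, enqueue
    A->D: in-degree(D)=0, level(D)=4, enqueue
  process B: level=4
  process D: level=4
All levels: A:3, B:4, C:1, D:4, E:0, F:2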